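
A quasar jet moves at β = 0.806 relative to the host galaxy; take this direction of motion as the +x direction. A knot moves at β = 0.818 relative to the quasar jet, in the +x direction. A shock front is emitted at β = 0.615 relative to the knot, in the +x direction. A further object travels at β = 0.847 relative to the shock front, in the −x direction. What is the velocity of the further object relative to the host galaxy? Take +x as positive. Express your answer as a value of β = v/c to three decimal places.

Apply u = (u' + v)/(1 + u'v/c²) successively, working outward toward the host galaxy.
Start: velocity of the quasar jet relative to the host galaxy = 0.8060c.
Compose with the knot (u' = 0.818 in the quasar jet frame): u_1 = (0.818 + 0.806) / (1 + 0.818·0.806) = 1.6240/1.6593 = 0.9787.
Compose with the shock front (u' = 0.615 in the knot frame): u_2 = (0.615 + 0.979) / (1 + 0.615·0.979) = 1.5937/1.6019 = 0.9949.
Compose with the further object (u' = -0.847 in the shock front frame): u_3 = (-0.847 + 0.995) / (1 + (-0.847)·0.995) = 0.1479/0.1573 = 0.9400.

β = +0.940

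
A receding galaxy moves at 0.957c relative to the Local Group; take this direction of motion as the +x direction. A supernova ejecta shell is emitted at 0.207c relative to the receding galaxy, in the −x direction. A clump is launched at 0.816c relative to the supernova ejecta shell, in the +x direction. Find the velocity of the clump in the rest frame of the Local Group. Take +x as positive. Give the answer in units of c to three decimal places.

+0.993c

Apply u = (u' + v)/(1 + u'v/c²) successively, working outward toward the Local Group.
Start: velocity of the receding galaxy relative to the Local Group = 0.9570c.
Compose with the supernova ejecta shell (u' = -0.207 in the receding galaxy frame): u_1 = (-0.207 + 0.957) / (1 + (-0.207)·0.957) = 0.7500/0.8019 = 0.9353.
Compose with the clump (u' = 0.816 in the supernova ejecta shell frame): u_2 = (0.816 + 0.935) / (1 + 0.816·0.935) = 1.7513/1.7632 = 0.9932.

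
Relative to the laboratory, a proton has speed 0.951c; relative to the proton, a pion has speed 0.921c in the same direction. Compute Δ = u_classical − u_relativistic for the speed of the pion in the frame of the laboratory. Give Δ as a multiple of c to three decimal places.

Δ = 0.874c

Galilean: u_cl = 0.921 + 0.951 = 1.8720.
Relativistic: u_rel = (0.921 + 0.951) / (1 + 0.921·0.951) = 1.8720/1.8759 = 0.9979.
Δ = 1.8720 − 0.9979 = 0.8741.
(The classical prediction exceeds c; the relativistic result does not.)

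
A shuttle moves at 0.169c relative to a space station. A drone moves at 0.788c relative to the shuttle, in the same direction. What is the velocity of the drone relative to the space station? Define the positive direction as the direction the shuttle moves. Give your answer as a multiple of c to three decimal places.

With v = 0.169 and u' = 0.788 (in units of c),
u = (u' + v)/(1 + u'v/c²):
u = (0.788 + 0.169) / (1 + 0.788·0.169) = 0.9570/1.1332 = 0.8445

0.845c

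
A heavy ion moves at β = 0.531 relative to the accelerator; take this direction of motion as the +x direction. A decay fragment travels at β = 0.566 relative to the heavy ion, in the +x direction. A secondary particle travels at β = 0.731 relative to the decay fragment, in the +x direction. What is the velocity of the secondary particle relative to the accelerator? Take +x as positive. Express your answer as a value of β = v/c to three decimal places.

β = 0.974

Apply u = (u' + v)/(1 + u'v/c²) successively, working outward toward the accelerator.
Start: velocity of the heavy ion relative to the accelerator = 0.5310c.
Compose with the decay fragment (u' = 0.566 in the heavy ion frame): u_1 = (0.566 + 0.531) / (1 + 0.566·0.531) = 1.0970/1.3005 = 0.8435.
Compose with the secondary particle (u' = 0.731 in the decay fragment frame): u_2 = (0.731 + 0.843) / (1 + 0.731·0.843) = 1.5745/1.6166 = 0.9740.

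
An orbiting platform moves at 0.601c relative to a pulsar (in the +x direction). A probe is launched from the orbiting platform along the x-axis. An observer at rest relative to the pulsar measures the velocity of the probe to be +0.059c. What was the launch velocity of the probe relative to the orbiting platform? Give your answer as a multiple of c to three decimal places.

-0.562c

Invert the composition law: u' = (u − v)/(1 − uv/c²).
u' = (0.059 − 0.601) / (1 − (0.059)(0.601)) = -0.5420/0.9645 = -0.5619.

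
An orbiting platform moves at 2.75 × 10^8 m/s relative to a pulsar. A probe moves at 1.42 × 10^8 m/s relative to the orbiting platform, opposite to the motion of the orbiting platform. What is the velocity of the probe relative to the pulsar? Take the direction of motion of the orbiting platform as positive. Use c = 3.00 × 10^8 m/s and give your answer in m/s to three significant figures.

In units of c (dividing by 3.00 × 10^8 m/s): v = 0.917, u' = -0.473.
u = (u' + v)/(1 + u'v/c²):
u = (-0.473 + 0.917) / (1 + (-0.473)·0.917) = 0.4433/0.5661 = 0.7831
(Galilean addition would give +0.443c.)
Converting back: u = 0.7831 × 3.00 × 10^8 m/s.

+2.35 × 10^8 m/s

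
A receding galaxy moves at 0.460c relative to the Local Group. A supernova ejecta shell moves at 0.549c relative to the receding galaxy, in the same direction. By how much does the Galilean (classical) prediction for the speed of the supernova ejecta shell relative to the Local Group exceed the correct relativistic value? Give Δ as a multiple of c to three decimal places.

Galilean: u_cl = 0.549 + 0.460 = 1.0090.
Relativistic: u_rel = (0.549 + 0.460) / (1 + 0.549·0.460) = 1.0090/1.2525 = 0.8056.
Δ = 1.0090 − 0.8056 = 0.2034.
(The classical prediction exceeds c; the relativistic result does not.)

Δ = 0.203c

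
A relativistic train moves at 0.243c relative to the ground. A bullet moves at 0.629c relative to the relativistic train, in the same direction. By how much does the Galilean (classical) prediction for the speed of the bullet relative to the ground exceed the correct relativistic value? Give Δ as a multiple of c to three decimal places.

Δ = 0.116c

Galilean: u_cl = 0.629 + 0.243 = 0.8720.
Relativistic: u_rel = (0.629 + 0.243) / (1 + 0.629·0.243) = 0.8720/1.1528 = 0.7564.
Δ = 0.8720 − 0.7564 = 0.1156.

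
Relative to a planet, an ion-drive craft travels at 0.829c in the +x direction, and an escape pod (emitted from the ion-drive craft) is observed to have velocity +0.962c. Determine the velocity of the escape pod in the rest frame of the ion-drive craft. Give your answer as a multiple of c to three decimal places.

+0.657c

Invert the composition law: u' = (u − v)/(1 − uv/c²).
u' = (0.962 − 0.829) / (1 − (0.962)(0.829)) = 0.1330/0.2025 = 0.6568.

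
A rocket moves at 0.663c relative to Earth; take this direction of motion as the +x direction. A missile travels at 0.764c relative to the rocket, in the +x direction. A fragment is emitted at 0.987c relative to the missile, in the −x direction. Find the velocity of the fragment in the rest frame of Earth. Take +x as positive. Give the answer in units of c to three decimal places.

Apply u = (u' + v)/(1 + u'v/c²) successively, working outward toward Earth.
Start: velocity of the rocket relative to Earth = 0.6630c.
Compose with the missile (u' = 0.764 in the rocket frame): u_1 = (0.764 + 0.663) / (1 + 0.764·0.663) = 1.4270/1.5065 = 0.9472.
Compose with the fragment (u' = -0.987 in the missile frame): u_2 = (-0.987 + 0.947) / (1 + (-0.987)·0.947) = -0.0398/0.0651 = -0.6112.

-0.611c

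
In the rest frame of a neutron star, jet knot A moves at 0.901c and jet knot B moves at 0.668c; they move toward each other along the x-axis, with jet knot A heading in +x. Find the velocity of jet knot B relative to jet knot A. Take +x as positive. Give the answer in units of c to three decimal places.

β_A = 0.901, β_B = -0.668.
Transform to A's frame with the inverse velocity-addition law: u' = (u − v)/(1 − uv/c²), taking u = β_B and v = β_A.
u' = (-0.668 − 0.901) / (1 − (0.901)(-0.668)) = -1.5690/1.6019 = -0.9795.

-0.979c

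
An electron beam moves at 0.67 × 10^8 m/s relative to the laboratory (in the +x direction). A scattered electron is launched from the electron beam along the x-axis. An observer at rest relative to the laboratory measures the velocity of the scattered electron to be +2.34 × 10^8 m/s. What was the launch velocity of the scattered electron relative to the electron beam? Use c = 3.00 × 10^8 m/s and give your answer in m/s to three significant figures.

+2.02 × 10^8 m/s

v = 0.223c, u = 0.780c.
Invert the composition law: u' = (u − v)/(1 − uv/c²).
u' = (0.780 − 0.223) / (1 − (0.780)(0.223)) = 0.5567/0.8258 = 0.6741.
u' = 0.6741 × 3.00 × 10^8 m/s.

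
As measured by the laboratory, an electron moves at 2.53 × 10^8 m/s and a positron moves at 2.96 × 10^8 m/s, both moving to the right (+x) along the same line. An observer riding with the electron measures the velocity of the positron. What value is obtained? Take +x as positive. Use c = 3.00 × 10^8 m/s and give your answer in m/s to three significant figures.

+2.56 × 10^8 m/s

β_A = 0.843, β_B = 0.987 (dividing each by c = 3.00 × 10^8 m/s).
Transform to A's frame with the inverse velocity-addition law: u' = (u − v)/(1 − uv/c²), taking u = β_B and v = β_A.
u' = (0.987 − 0.843) / (1 − (0.843)(0.987)) = 0.1433/0.1679 = 0.8536.
u' = 0.8536 × 3.00 × 10^8 m/s.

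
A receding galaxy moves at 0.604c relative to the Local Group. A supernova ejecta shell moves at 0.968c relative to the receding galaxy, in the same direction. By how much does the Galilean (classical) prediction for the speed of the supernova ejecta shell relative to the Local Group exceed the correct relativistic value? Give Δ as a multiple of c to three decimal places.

Galilean: u_cl = 0.968 + 0.604 = 1.5720.
Relativistic: u_rel = (0.968 + 0.604) / (1 + 0.968·0.604) = 1.5720/1.5847 = 0.9920.
Δ = 1.5720 − 0.9920 = 0.5800.
(The classical prediction exceeds c; the relativistic result does not.)

Δ = 0.580c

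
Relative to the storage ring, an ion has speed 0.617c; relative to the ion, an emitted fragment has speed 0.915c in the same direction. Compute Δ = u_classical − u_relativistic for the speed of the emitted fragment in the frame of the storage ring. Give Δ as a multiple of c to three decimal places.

Galilean: u_cl = 0.915 + 0.617 = 1.5320.
Relativistic: u_rel = (0.915 + 0.617) / (1 + 0.915·0.617) = 1.5320/1.5646 = 0.9792.
Δ = 1.5320 − 0.9792 = 0.5528.
(The classical prediction exceeds c; the relativistic result does not.)

Δ = 0.553c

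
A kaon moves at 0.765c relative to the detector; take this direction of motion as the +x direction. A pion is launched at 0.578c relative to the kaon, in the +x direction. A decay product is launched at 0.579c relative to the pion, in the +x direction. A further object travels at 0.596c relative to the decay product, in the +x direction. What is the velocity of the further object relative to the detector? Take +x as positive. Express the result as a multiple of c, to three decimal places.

0.995c

Apply u = (u' + v)/(1 + u'v/c²) successively, working outward toward the detector.
Start: velocity of the kaon relative to the detector = 0.7650c.
Compose with the pion (u' = 0.578 in the kaon frame): u_1 = (0.578 + 0.765) / (1 + 0.578·0.765) = 1.3430/1.4422 = 0.9312.
Compose with the decay product (u' = 0.579 in the pion frame): u_2 = (0.579 + 0.931) / (1 + 0.579·0.931) = 1.5102/1.5392 = 0.9812.
Compose with the further object (u' = 0.596 in the decay product frame): u_3 = (0.596 + 0.981) / (1 + 0.596·0.981) = 1.5772/1.5848 = 0.9952.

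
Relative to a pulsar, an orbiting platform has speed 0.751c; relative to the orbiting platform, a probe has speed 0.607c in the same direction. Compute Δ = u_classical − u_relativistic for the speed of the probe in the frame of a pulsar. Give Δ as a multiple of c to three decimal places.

Galilean: u_cl = 0.607 + 0.751 = 1.3580.
Relativistic: u_rel = (0.607 + 0.751) / (1 + 0.607·0.751) = 1.3580/1.4559 = 0.9328.
Δ = 1.3580 − 0.9328 = 0.4252.
(The classical prediction exceeds c; the relativistic result does not.)

Δ = 0.425c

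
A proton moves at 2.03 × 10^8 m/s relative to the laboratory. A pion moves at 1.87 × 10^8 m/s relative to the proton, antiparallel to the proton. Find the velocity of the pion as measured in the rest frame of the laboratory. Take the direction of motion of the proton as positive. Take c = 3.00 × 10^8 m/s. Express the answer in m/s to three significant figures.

+2.77 × 10^7 m/s

In units of c (dividing by 3.00 × 10^8 m/s): v = 0.677, u' = -0.623.
u = (u' + v)/(1 + u'v/c²):
u = (-0.623 + 0.677) / (1 + (-0.623)·0.677) = 0.0533/0.5782 = 0.0922
Converting back: u = 0.0922 × 3.00 × 10^8 m/s.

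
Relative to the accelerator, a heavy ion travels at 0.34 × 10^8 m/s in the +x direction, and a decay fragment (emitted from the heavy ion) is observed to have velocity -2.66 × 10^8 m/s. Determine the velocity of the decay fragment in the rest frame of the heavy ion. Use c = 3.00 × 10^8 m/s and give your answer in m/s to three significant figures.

-2.73 × 10^8 m/s

v = 0.113c, u = -0.887c.
Invert the composition law: u' = (u − v)/(1 − uv/c²).
u' = (-0.887 − 0.113) / (1 − (-0.887)(0.113)) = -1.0000/1.1005 = -0.9087.
u' = -0.9087 × 3.00 × 10^8 m/s.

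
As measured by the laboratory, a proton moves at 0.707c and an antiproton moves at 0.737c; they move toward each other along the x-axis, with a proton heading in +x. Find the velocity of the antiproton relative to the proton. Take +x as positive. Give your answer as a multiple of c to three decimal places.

-0.949c

β_A = 0.707, β_B = -0.737.
Transform to A's frame with the inverse velocity-addition law: u' = (u − v)/(1 − uv/c²), taking u = β_B and v = β_A.
u' = (-0.737 − 0.707) / (1 − (0.707)(-0.737)) = -1.4440/1.5211 = -0.9493.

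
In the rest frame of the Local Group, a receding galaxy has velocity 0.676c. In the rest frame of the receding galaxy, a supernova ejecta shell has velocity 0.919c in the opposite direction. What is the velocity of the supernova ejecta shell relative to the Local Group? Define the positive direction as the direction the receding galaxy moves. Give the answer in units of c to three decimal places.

With v = 0.676 and u' = -0.919 (in units of c),
u = (u' + v)/(1 + u'v/c²):
u = (-0.919 + 0.676) / (1 + (-0.919)·0.676) = -0.2430/0.3788 = -0.6416

-0.642c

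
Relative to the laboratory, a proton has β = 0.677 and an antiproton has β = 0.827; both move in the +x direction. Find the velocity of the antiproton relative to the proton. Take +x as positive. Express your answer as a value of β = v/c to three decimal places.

β_A = 0.677, β_B = 0.827.
Transform to A's frame with the inverse velocity-addition law: u' = (u − v)/(1 − uv/c²), taking u = β_B and v = β_A.
u' = (0.827 − 0.677) / (1 − (0.677)(0.827)) = 0.1500/0.4401 = 0.3408.

β = +0.341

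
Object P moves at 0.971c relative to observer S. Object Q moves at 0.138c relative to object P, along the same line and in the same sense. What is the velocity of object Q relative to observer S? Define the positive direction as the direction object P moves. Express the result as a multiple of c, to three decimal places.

0.978c

With v = 0.971 and u' = 0.138 (in units of c),
u = (u' + v)/(1 + u'v/c²):
u = (0.138 + 0.971) / (1 + 0.138·0.971) = 1.1090/1.1340 = 0.9780
(Galilean addition would give +1.109c, exceeding c.)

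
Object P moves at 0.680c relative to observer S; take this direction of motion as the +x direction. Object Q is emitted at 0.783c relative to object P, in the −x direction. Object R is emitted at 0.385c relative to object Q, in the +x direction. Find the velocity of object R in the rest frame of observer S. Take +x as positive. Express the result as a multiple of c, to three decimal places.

+0.180c

Apply u = (u' + v)/(1 + u'v/c²) successively, working outward toward observer S.
Start: velocity of object P relative to observer S = 0.6800c.
Compose with object Q (u' = -0.783 in object P frame): u_1 = (-0.783 + 0.680) / (1 + (-0.783)·0.680) = -0.1030/0.4676 = -0.2203.
Compose with object R (u' = 0.385 in object Q frame): u_2 = (0.385 + (-0.220)) / (1 + 0.385·(-0.220)) = 0.1647/0.9152 = 0.1800.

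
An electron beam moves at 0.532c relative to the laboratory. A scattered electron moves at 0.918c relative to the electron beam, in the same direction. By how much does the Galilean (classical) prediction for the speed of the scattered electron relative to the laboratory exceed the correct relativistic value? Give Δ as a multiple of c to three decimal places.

Δ = 0.476c

Galilean: u_cl = 0.918 + 0.532 = 1.4500.
Relativistic: u_rel = (0.918 + 0.532) / (1 + 0.918·0.532) = 1.4500/1.4884 = 0.9742.
Δ = 1.4500 − 0.9742 = 0.4758.
(The classical prediction exceeds c; the relativistic result does not.)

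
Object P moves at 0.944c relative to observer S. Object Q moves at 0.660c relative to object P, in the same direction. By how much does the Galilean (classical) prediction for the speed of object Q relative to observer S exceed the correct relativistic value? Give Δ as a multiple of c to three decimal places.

Galilean: u_cl = 0.660 + 0.944 = 1.6040.
Relativistic: u_rel = (0.660 + 0.944) / (1 + 0.660·0.944) = 1.6040/1.6230 = 0.9883.
Δ = 1.6040 − 0.9883 = 0.6157.
(The classical prediction exceeds c; the relativistic result does not.)

Δ = 0.616c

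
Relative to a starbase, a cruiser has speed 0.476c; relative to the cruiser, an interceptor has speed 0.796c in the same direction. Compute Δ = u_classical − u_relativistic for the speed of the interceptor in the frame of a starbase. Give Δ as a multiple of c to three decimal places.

Galilean: u_cl = 0.796 + 0.476 = 1.2720.
Relativistic: u_rel = (0.796 + 0.476) / (1 + 0.796·0.476) = 1.2720/1.3789 = 0.9225.
Δ = 1.2720 − 0.9225 = 0.3495.
(The classical prediction exceeds c; the relativistic result does not.)

Δ = 0.350c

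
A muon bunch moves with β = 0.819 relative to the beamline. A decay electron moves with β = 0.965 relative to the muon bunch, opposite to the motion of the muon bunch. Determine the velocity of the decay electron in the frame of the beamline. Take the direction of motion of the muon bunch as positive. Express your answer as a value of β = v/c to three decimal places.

β = -0.696

With v = 0.819 and u' = -0.965 (in units of c),
u = (u' + v)/(1 + u'v/c²):
u = (-0.965 + 0.819) / (1 + (-0.965)·0.819) = -0.1460/0.2097 = -0.6963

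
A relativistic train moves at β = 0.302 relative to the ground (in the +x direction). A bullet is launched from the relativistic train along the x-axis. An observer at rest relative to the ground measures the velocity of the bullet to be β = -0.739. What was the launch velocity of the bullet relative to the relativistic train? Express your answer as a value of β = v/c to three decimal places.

Invert the composition law: u' = (u − v)/(1 − uv/c²).
u' = (-0.739 − 0.302) / (1 − (-0.739)(0.302)) = -1.0410/1.2232 = -0.8511.

β = -0.851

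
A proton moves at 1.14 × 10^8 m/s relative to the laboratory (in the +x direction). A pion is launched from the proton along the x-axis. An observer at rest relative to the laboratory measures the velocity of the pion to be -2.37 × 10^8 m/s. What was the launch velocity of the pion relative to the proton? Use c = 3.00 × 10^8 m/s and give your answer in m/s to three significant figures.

-2.70 × 10^8 m/s

v = 0.380c, u = -0.790c.
Invert the composition law: u' = (u − v)/(1 − uv/c²).
u' = (-0.790 − 0.380) / (1 − (-0.790)(0.380)) = -1.1700/1.3002 = -0.8999.
u' = -0.8999 × 3.00 × 10^8 m/s.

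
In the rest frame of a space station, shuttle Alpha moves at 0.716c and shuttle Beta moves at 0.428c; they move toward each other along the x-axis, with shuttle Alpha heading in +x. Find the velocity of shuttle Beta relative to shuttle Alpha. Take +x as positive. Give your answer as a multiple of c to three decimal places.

β_A = 0.716, β_B = -0.428.
Transform to A's frame with the inverse velocity-addition law: u' = (u − v)/(1 − uv/c²), taking u = β_B and v = β_A.
u' = (-0.428 − 0.716) / (1 − (0.716)(-0.428)) = -1.1440/1.3064 = -0.8757.

-0.876c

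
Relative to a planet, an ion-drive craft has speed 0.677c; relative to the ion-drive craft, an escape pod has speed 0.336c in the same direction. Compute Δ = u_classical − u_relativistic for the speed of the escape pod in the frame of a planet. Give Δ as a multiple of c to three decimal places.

Δ = 0.188c

Galilean: u_cl = 0.336 + 0.677 = 1.0130.
Relativistic: u_rel = (0.336 + 0.677) / (1 + 0.336·0.677) = 1.0130/1.2275 = 0.8253.
Δ = 1.0130 − 0.8253 = 0.1877.
(The classical prediction exceeds c; the relativistic result does not.)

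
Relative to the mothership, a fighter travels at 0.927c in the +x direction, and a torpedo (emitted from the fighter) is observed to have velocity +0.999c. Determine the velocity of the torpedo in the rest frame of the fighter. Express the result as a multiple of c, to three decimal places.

Invert the composition law: u' = (u − v)/(1 − uv/c²).
u' = (0.999 − 0.927) / (1 − (0.999)(0.927)) = 0.0720/0.0739 = 0.9739.

+0.974c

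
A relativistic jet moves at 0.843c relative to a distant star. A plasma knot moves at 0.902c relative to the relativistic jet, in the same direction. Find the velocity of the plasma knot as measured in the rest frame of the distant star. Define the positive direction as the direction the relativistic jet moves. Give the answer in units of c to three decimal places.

0.991c

With v = 0.843 and u' = 0.902 (in units of c),
u = (u' + v)/(1 + u'v/c²):
u = (0.902 + 0.843) / (1 + 0.902·0.843) = 1.7450/1.7604 = 0.9913
(Galilean addition would give +1.745c, exceeding c.)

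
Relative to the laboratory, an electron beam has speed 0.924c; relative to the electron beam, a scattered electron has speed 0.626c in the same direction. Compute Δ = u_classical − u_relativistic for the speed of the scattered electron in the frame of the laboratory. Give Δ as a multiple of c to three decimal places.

Galilean: u_cl = 0.626 + 0.924 = 1.5500.
Relativistic: u_rel = (0.626 + 0.924) / (1 + 0.626·0.924) = 1.5500/1.5784 = 0.9820.
Δ = 1.5500 − 0.9820 = 0.5680.
(The classical prediction exceeds c; the relativistic result does not.)

Δ = 0.568c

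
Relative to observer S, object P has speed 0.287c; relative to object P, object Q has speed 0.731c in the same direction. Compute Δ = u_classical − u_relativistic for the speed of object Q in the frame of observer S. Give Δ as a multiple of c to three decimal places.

Δ = 0.177c

Galilean: u_cl = 0.731 + 0.287 = 1.0180.
Relativistic: u_rel = (0.731 + 0.287) / (1 + 0.731·0.287) = 1.0180/1.2098 = 0.8415.
Δ = 1.0180 − 0.8415 = 0.1765.
(The classical prediction exceeds c; the relativistic result does not.)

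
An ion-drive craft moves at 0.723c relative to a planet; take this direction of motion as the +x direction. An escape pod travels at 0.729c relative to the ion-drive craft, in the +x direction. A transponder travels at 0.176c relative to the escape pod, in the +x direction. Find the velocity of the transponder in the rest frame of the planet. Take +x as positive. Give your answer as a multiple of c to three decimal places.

Apply u = (u' + v)/(1 + u'v/c²) successively, working outward toward the planet.
Start: velocity of the ion-drive craft relative to the planet = 0.7230c.
Compose with the escape pod (u' = 0.729 in the ion-drive craft frame): u_1 = (0.729 + 0.723) / (1 + 0.729·0.723) = 1.4520/1.5271 = 0.9508.
Compose with the transponder (u' = 0.176 in the escape pod frame): u_2 = (0.176 + 0.951) / (1 + 0.176·0.951) = 1.1268/1.1673 = 0.9653.

0.965c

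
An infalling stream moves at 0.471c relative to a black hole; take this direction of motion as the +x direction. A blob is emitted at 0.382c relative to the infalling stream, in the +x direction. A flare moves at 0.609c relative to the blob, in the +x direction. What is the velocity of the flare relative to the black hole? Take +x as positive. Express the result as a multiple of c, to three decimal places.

Apply u = (u' + v)/(1 + u'v/c²) successively, working outward toward the black hole.
Start: velocity of the infalling stream relative to the black hole = 0.4710c.
Compose with the blob (u' = 0.382 in the infalling stream frame): u_1 = (0.382 + 0.471) / (1 + 0.382·0.471) = 0.8530/1.1799 = 0.7229.
Compose with the flare (u' = 0.609 in the blob frame): u_2 = (0.609 + 0.723) / (1 + 0.609·0.723) = 1.3319/1.4403 = 0.9248.

0.925c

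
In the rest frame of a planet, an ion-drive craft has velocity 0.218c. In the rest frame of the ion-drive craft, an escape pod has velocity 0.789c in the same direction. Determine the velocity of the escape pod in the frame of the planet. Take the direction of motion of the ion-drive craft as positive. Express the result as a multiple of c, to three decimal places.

With v = 0.218 and u' = 0.789 (in units of c),
u = (u' + v)/(1 + u'v/c²):
u = (0.789 + 0.218) / (1 + 0.789·0.218) = 1.0070/1.1720 = 0.8592

0.859c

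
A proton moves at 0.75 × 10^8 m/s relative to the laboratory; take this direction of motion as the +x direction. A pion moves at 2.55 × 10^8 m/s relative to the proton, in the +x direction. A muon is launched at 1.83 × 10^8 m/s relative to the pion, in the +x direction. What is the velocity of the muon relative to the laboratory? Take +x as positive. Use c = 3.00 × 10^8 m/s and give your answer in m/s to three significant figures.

Apply u = (u' + v)/(1 + u'v/c²) successively, working outward toward the laboratory.
(Dividing each given speed by c = 3.00 × 10^8 m/s to work in units of c.)
Start: velocity of the proton relative to the laboratory = 0.2500c.
Compose with the pion (u' = 0.850 in the proton frame): u_1 = (0.850 + 0.250) / (1 + 0.850·0.250) = 1.1000/1.2125 = 0.9072.
Compose with the muon (u' = 0.610 in the pion frame): u_2 = (0.610 + 0.907) / (1 + 0.610·0.907) = 1.5172/1.5534 = 0.9767.
So u = 0.9767 × 3.00 × 10^8 m/s.

2.93 × 10^8 m/s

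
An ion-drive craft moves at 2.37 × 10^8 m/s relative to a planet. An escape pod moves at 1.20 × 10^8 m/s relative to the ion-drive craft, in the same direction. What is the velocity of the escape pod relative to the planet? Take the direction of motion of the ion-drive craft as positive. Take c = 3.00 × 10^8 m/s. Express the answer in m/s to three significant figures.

2.71 × 10^8 m/s

In units of c (dividing by 3.00 × 10^8 m/s): v = 0.790, u' = 0.400.
u = (u' + v)/(1 + u'v/c²):
u = (0.400 + 0.790) / (1 + 0.400·0.790) = 1.1900/1.3160 = 0.9043
(Galilean addition would give +1.190c, exceeding c.)
Converting back: u = 0.9043 × 3.00 × 10^8 m/s.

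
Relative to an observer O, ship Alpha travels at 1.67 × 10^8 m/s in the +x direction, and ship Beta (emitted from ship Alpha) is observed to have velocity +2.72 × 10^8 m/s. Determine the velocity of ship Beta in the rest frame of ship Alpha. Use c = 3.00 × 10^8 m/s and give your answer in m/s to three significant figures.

+2.12 × 10^8 m/s

v = 0.557c, u = 0.907c.
Invert the composition law: u' = (u − v)/(1 − uv/c²).
u' = (0.907 − 0.557) / (1 − (0.907)(0.557)) = 0.3500/0.4953 = 0.7067.
u' = 0.7067 × 3.00 × 10^8 m/s.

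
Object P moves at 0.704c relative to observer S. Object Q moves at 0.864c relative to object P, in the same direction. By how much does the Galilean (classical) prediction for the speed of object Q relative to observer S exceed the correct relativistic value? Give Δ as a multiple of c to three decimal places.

Galilean: u_cl = 0.864 + 0.704 = 1.5680.
Relativistic: u_rel = (0.864 + 0.704) / (1 + 0.864·0.704) = 1.5680/1.6083 = 0.9750.
Δ = 1.5680 − 0.9750 = 0.5930.
(The classical prediction exceeds c; the relativistic result does not.)

Δ = 0.593c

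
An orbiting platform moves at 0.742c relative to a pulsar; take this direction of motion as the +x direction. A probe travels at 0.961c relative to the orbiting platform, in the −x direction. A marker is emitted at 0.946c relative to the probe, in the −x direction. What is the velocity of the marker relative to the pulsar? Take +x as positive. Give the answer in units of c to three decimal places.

Apply u = (u' + v)/(1 + u'v/c²) successively, working outward toward the pulsar.
Start: velocity of the orbiting platform relative to the pulsar = 0.7420c.
Compose with the probe (u' = -0.961 in the orbiting platform frame): u_1 = (-0.961 + 0.742) / (1 + (-0.961)·0.742) = -0.2190/0.2869 = -0.7632.
Compose with the marker (u' = -0.946 in the probe frame): u_2 = (-0.946 + (-0.763)) / (1 + (-0.946)·(-0.763)) = -1.7092/1.7220 = -0.9926.

-0.993c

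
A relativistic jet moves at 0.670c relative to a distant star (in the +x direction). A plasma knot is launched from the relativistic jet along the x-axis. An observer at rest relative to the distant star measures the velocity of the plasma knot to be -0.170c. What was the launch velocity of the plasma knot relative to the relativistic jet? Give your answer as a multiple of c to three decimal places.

Invert the composition law: u' = (u − v)/(1 − uv/c²).
u' = (-0.170 − 0.670) / (1 − (-0.170)(0.670)) = -0.8400/1.1139 = -0.7541.

-0.754c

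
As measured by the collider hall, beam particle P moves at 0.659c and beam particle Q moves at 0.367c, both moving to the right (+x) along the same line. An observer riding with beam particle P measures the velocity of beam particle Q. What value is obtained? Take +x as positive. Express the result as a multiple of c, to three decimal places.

β_A = 0.659, β_B = 0.367.
Transform to A's frame with the inverse velocity-addition law: u' = (u − v)/(1 − uv/c²), taking u = β_B and v = β_A.
u' = (0.367 − 0.659) / (1 − (0.659)(0.367)) = -0.2920/0.7581 = -0.3851.

-0.385c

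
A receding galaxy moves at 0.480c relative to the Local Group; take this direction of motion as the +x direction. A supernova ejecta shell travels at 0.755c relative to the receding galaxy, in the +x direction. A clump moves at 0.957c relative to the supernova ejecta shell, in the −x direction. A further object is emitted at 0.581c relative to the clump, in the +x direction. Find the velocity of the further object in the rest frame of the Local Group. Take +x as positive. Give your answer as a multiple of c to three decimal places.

+0.257c

Apply u = (u' + v)/(1 + u'v/c²) successively, working outward toward the Local Group.
Start: velocity of the receding galaxy relative to the Local Group = 0.4800c.
Compose with the supernova ejecta shell (u' = 0.755 in the receding galaxy frame): u_1 = (0.755 + 0.480) / (1 + 0.755·0.480) = 1.2350/1.3624 = 0.9065.
Compose with the clump (u' = -0.957 in the supernova ejecta shell frame): u_2 = (-0.957 + 0.906) / (1 + (-0.957)·0.906) = -0.0505/0.1325 = -0.3812.
Compose with the further object (u' = 0.581 in the clump frame): u_3 = (0.581 + (-0.381)) / (1 + 0.581·(-0.381)) = 0.1998/0.7785 = 0.2566.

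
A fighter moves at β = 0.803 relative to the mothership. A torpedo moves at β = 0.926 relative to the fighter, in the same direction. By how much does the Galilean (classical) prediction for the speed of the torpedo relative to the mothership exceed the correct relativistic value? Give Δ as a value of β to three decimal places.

Galilean: u_cl = 0.926 + 0.803 = 1.7290.
Relativistic: u_rel = (0.926 + 0.803) / (1 + 0.926·0.803) = 1.7290/1.7436 = 0.9916.
Δ = 1.7290 − 0.9916 = 0.7374.
(The classical prediction exceeds c; the relativistic result does not.)

Δ = 0.737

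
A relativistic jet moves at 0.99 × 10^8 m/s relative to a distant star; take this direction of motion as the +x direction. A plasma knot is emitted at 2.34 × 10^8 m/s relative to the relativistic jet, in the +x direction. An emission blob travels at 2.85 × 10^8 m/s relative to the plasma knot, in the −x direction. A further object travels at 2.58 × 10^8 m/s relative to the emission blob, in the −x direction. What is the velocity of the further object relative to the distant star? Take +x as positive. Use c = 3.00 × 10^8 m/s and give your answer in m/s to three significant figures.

Apply u = (u' + v)/(1 + u'v/c²) successively, working outward toward the distant star.
(Dividing each given speed by c = 3.00 × 10^8 m/s to work in units of c.)
Start: velocity of the relativistic jet relative to the distant star = 0.3300c.
Compose with the plasma knot (u' = 0.780 in the relativistic jet frame): u_1 = (0.780 + 0.330) / (1 + 0.780·0.330) = 1.1100/1.2574 = 0.8828.
Compose with the emission blob (u' = -0.950 in the plasma knot frame): u_2 = (-0.950 + 0.883) / (1 + (-0.950)·0.883) = -0.0672/0.1614 = -0.4166.
Compose with the further object (u' = -0.860 in the emission blob frame): u_3 = (-0.860 + (-0.417)) / (1 + (-0.860)·(-0.417)) = -1.2766/1.3583 = -0.9399.
So u = -0.9399 × 3.00 × 10^8 m/s.

-2.82 × 10^8 m/s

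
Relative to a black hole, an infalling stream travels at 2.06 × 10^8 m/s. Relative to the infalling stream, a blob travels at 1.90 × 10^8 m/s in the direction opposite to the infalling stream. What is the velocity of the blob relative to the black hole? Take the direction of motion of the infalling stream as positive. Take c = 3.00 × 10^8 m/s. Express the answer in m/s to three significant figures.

+2.83 × 10^7 m/s

In units of c (dividing by 3.00 × 10^8 m/s): v = 0.687, u' = -0.633.
u = (u' + v)/(1 + u'v/c²):
u = (-0.633 + 0.687) / (1 + (-0.633)·0.687) = 0.0533/0.5651 = 0.0944
Converting back: u = 0.0944 × 3.00 × 10^8 m/s.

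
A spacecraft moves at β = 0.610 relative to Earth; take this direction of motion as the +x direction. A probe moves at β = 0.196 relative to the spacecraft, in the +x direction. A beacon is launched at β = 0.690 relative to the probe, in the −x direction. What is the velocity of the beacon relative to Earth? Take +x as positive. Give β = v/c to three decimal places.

β = +0.059

Apply u = (u' + v)/(1 + u'v/c²) successively, working outward toward Earth.
Start: velocity of the spacecraft relative to Earth = 0.6100c.
Compose with the probe (u' = 0.196 in the spacecraft frame): u_1 = (0.196 + 0.610) / (1 + 0.196·0.610) = 0.8060/1.1196 = 0.7199.
Compose with the beacon (u' = -0.690 in the probe frame): u_2 = (-0.690 + 0.720) / (1 + (-0.690)·0.720) = 0.0299/0.5033 = 0.0595.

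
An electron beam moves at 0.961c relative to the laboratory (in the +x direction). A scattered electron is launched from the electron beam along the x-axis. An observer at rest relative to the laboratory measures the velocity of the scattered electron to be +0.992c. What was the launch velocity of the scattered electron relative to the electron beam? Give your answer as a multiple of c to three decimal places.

Invert the composition law: u' = (u − v)/(1 − uv/c²).
u' = (0.992 − 0.961) / (1 − (0.992)(0.961)) = 0.0310/0.0467 = 0.6640.

+0.664c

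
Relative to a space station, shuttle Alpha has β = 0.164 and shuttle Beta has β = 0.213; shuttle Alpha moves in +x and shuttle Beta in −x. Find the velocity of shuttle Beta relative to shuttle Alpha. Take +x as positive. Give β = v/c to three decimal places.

β = -0.364

β_A = 0.164, β_B = -0.213.
Transform to A's frame with the inverse velocity-addition law: u' = (u − v)/(1 − uv/c²), taking u = β_B and v = β_A.
u' = (-0.213 − 0.164) / (1 − (0.164)(-0.213)) = -0.3770/1.0349 = -0.3643.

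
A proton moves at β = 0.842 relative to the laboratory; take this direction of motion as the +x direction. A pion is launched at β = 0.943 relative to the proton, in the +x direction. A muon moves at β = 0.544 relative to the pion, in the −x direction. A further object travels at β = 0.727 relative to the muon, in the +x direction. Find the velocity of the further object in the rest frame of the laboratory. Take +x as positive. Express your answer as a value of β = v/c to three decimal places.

Apply u = (u' + v)/(1 + u'v/c²) successively, working outward toward the laboratory.
Start: velocity of the proton relative to the laboratory = 0.8420c.
Compose with the pion (u' = 0.943 in the proton frame): u_1 = (0.943 + 0.842) / (1 + 0.943·0.842) = 1.7850/1.7940 = 0.9950.
Compose with the muon (u' = -0.544 in the pion frame): u_2 = (-0.544 + 0.995) / (1 + (-0.544)·0.995) = 0.4510/0.4587 = 0.9831.
Compose with the further object (u' = 0.727 in the muon frame): u_3 = (0.727 + 0.983) / (1 + 0.727·0.983) = 1.7101/1.7147 = 0.9973.

β = +0.997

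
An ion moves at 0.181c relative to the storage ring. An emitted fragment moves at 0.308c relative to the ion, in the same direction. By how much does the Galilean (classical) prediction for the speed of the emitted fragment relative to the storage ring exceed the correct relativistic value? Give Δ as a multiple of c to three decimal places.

Δ = 0.026c

Galilean: u_cl = 0.308 + 0.181 = 0.4890.
Relativistic: u_rel = (0.308 + 0.181) / (1 + 0.308·0.181) = 0.4890/1.0557 = 0.4632.
Δ = 0.4890 − 0.4632 = 0.0258.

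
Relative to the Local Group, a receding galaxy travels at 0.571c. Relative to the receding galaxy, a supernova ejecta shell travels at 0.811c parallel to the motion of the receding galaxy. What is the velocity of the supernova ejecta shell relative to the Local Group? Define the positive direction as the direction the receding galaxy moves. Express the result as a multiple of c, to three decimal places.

0.945c

With v = 0.571 and u' = 0.811 (in units of c),
u = (u' + v)/(1 + u'v/c²):
u = (0.811 + 0.571) / (1 + 0.811·0.571) = 1.3820/1.4631 = 0.9446
(Galilean addition would give +1.382c, exceeding c.)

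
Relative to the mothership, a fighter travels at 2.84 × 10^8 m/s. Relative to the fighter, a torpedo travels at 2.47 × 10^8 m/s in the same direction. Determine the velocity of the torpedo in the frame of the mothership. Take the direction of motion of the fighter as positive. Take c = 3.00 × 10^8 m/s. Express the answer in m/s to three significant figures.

In units of c (dividing by 3.00 × 10^8 m/s): v = 0.947, u' = 0.823.
u = (u' + v)/(1 + u'v/c²):
u = (0.823 + 0.947) / (1 + 0.823·0.947) = 1.7700/1.7794 = 0.9947
Converting back: u = 0.9947 × 3.00 × 10^8 m/s.

2.98 × 10^8 m/s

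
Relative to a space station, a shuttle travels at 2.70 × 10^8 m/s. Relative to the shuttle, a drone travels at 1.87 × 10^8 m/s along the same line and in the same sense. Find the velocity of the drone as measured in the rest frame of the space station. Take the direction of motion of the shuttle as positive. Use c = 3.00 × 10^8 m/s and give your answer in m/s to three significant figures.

2.93 × 10^8 m/s

In units of c (dividing by 3.00 × 10^8 m/s): v = 0.900, u' = 0.623.
u = (u' + v)/(1 + u'v/c²):
u = (0.623 + 0.900) / (1 + 0.623·0.900) = 1.5233/1.5610 = 0.9759
(Galilean addition would give +1.523c, exceeding c.)
Converting back: u = 0.9759 × 3.00 × 10^8 m/s.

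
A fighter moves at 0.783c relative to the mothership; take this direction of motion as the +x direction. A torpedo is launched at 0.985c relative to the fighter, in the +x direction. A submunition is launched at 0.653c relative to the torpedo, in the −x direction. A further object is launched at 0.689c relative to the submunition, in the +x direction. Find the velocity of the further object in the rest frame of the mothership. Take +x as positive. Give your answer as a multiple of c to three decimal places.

Apply u = (u' + v)/(1 + u'v/c²) successively, working outward toward the mothership.
Start: velocity of the fighter relative to the mothership = 0.7830c.
Compose with the torpedo (u' = 0.985 in the fighter frame): u_1 = (0.985 + 0.783) / (1 + 0.985·0.783) = 1.7680/1.7713 = 0.9982.
Compose with the submunition (u' = -0.653 in the torpedo frame): u_2 = (-0.653 + 0.998) / (1 + (-0.653)·0.998) = 0.3452/0.3482 = 0.9913.
Compose with the further object (u' = 0.689 in the submunition frame): u_3 = (0.689 + 0.991) / (1 + 0.689·0.991) = 1.6803/1.6830 = 0.9984.

+0.998c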